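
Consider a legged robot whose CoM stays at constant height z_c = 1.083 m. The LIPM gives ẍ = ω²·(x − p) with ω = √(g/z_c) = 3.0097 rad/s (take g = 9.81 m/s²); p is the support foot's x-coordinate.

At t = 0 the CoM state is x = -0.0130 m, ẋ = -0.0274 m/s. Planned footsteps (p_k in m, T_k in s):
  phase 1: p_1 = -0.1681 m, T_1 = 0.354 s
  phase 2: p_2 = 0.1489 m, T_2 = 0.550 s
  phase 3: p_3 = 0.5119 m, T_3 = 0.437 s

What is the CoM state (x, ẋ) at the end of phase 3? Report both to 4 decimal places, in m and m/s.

x = 0.8207, ẋ = 1.2630

phase 1: p=-0.1681, T=0.354, ωT=1.065434, cosh=1.623338, sinh=1.278760; start (x,ẋ)=(-0.013000, -0.027400) → end (x,ẋ)=(0.072038, 0.552451)
phase 2: p=0.1489, T=0.550, ωT=1.655335, cosh=2.712931, sinh=2.521903; start (x,ẋ)=(0.072038, 0.552451) → end (x,ẋ)=(0.403291, 0.915366)
phase 3: p=0.5119, T=0.437, ωT=1.315239, cosh=1.997026, sinh=1.728615; start (x,ẋ)=(0.403291, 0.915366) → end (x,ẋ)=(0.820745, 1.262962)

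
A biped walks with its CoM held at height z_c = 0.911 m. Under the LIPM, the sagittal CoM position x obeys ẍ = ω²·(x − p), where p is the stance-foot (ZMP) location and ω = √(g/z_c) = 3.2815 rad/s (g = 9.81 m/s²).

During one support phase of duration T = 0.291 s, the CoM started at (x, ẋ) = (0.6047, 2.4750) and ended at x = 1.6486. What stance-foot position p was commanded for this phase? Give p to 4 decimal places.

p = 0.1794

ωT = 3.2815·0.291 = 0.954916; cosh(ωT) = 1.491649, sinh(ωT) = 1.106805
x(T) = p + (x₀−p)·cosh(ωT) + (ẋ₀/ω)·sinh(ωT) ⇒ p·(1 − cosh) = x(T) − x₀·cosh − (ẋ₀/ω)·sinh
numerator   = 1.6486 − (0.6047)·1.491649 − (2.4750/3.2815)·1.106805 = -0.088183
denominator = 1 − 1.491649 = -0.491649
p = -0.088183 / -0.491649 = 0.1794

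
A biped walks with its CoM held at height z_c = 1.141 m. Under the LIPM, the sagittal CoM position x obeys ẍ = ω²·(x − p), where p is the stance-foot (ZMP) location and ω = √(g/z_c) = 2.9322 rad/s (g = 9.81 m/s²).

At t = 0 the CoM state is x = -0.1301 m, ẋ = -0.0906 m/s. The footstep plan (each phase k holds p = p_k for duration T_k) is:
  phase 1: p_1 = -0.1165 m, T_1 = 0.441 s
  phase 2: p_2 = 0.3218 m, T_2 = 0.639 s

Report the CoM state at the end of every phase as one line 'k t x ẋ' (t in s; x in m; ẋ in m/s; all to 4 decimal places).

1 0.4410 -0.1952 -0.2447
2 1.0800 -1.6666 -5.6352

phase 1: p=-0.1165, T=0.441, ωT=1.293100, cosh=1.959243, sinh=1.684824; start (x,ẋ)=(-0.130100, -0.090600) → end (x,ẋ)=(-0.195204, -0.244695)
phase 2: p=0.3218, T=0.639, ωT=1.873676, cosh=3.332874, sinh=3.179316; start (x,ẋ)=(-0.195204, -0.244695) → end (x,ẋ)=(-1.666626, -5.635248)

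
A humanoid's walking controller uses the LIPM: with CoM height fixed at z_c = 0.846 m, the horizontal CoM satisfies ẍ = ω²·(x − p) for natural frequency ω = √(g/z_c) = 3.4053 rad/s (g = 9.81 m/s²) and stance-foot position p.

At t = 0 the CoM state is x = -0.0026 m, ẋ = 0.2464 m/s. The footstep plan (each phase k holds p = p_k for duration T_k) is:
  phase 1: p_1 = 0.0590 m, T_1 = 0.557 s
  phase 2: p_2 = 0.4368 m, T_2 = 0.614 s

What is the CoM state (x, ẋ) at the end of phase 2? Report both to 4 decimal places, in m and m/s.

x = -0.8263, ẋ = -4.1337

phase 1: p=0.0590, T=0.557, ωT=1.896752, cosh=3.407135, sinh=3.257080; start (x,ẋ)=(-0.002600, 0.246400) → end (x,ẋ)=(0.084796, 0.156292)
phase 2: p=0.4368, T=0.614, ωT=2.090854, cosh=4.107703, sinh=3.984121; start (x,ẋ)=(0.084796, 0.156292) → end (x,ẋ)=(-0.826272, -4.133688)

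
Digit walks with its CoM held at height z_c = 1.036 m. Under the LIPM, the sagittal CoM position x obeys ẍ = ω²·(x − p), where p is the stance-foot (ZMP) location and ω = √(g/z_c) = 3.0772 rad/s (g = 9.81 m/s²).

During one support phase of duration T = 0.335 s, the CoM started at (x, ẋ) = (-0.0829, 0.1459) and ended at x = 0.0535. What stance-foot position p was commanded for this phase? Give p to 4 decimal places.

p = -0.2180

ωT = 3.0772·0.335 = 1.030862; cosh(ωT) = 1.580090, sinh(ωT) = 1.223391
x(T) = p + (x₀−p)·cosh(ωT) + (ẋ₀/ω)·sinh(ωT) ⇒ p·(1 − cosh) = x(T) − x₀·cosh − (ẋ₀/ω)·sinh
numerator   = 0.0535 − (-0.0829)·1.580090 − (0.1459/3.0772)·1.223391 = 0.126485
denominator = 1 − 1.580090 = -0.580090
p = 0.126485 / -0.580090 = -0.2180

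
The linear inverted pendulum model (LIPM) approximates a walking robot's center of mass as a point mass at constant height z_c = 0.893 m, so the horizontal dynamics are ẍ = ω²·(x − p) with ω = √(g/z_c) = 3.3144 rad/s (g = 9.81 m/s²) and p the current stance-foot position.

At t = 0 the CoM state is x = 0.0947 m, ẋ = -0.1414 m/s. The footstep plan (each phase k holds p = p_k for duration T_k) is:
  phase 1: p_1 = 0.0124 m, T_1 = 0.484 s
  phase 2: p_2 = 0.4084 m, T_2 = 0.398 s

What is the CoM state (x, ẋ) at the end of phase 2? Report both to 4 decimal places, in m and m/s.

x = -0.0131, ẋ = -1.0682

phase 1: p=0.0124, T=0.484, ωT=1.604170, cosh=2.587392, sinh=2.386336; start (x,ẋ)=(0.094700, -0.141400) → end (x,ẋ)=(0.123536, 0.285076)
phase 2: p=0.4084, T=0.398, ωT=1.319131, cosh=2.003769, sinh=1.736402; start (x,ẋ)=(0.123536, 0.285076) → end (x,ẋ)=(-0.013052, -1.068205)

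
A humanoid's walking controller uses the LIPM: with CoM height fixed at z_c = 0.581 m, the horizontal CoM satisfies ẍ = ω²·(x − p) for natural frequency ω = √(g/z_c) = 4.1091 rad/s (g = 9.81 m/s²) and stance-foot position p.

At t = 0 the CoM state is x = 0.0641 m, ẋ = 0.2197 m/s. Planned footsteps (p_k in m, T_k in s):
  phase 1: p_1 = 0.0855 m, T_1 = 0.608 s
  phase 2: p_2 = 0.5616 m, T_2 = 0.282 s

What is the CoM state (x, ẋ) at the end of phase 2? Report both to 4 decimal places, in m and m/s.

x = 0.3488, ẋ = -0.2526

phase 1: p=0.0855, T=0.608, ωT=2.498333, cosh=6.122211, sinh=6.039989; start (x,ẋ)=(0.064100, 0.219700) → end (x,ẋ)=(0.277423, 0.813925)
phase 2: p=0.5616, T=0.282, ωT=1.158766, cosh=1.749937, sinh=1.436063; start (x,ẋ)=(0.277423, 0.813925) → end (x,ẋ)=(0.348762, -0.252591)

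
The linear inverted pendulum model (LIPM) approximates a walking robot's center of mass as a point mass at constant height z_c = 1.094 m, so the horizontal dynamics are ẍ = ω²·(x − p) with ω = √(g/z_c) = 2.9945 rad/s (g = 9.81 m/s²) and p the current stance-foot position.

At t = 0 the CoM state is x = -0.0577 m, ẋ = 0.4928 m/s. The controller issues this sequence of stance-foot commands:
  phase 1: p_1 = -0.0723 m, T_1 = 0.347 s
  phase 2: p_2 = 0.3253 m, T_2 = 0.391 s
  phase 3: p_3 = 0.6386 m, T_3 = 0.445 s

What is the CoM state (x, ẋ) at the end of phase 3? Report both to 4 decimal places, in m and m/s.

phase 1: p=-0.0723, T=0.347, ωT=1.039091, cosh=1.590212, sinh=1.236436; start (x,ẋ)=(-0.057700, 0.492800) → end (x,ẋ)=(0.154395, 0.837713)
phase 2: p=0.3253, T=0.391, ωT=1.170850, cosh=1.767417, sinh=1.457314; start (x,ẋ)=(0.154395, 0.837713) → end (x,ẋ)=(0.430925, 0.734773)
phase 3: p=0.6386, T=0.445, ωT=1.332553, cosh=2.027255, sinh=1.763452; start (x,ẋ)=(0.430925, 0.734773) → end (x,ẋ)=(0.650294, 0.392909)

x = 0.6503, ẋ = 0.3929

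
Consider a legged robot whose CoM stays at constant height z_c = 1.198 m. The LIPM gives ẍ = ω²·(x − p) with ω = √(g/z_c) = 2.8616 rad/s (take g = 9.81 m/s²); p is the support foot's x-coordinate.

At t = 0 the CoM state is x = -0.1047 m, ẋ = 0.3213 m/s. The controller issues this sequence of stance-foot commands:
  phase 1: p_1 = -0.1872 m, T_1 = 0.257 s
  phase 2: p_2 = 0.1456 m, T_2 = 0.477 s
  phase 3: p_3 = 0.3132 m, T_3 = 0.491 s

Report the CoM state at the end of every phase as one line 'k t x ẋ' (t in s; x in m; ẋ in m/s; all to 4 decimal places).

phase 1: p=-0.1872, T=0.257, ωT=0.735431, cosh=1.282840, sinh=0.803541; start (x,ẋ)=(-0.104700, 0.321300) → end (x,ẋ)=(0.008856, 0.601878)
phase 2: p=0.1456, T=0.477, ωT=1.364983, cosh=2.085521, sinh=1.830136; start (x,ẋ)=(0.008856, 0.601878) → end (x,ẋ)=(0.245348, 0.539084)
phase 3: p=0.3132, T=0.491, ωT=1.405046, cosh=2.160534, sinh=1.915178; start (x,ẋ)=(0.245348, 0.539084) → end (x,ẋ)=(0.527396, 0.792850)

1 0.2570 0.0089 0.6019
2 0.7340 0.2453 0.5391
3 1.2250 0.5274 0.7929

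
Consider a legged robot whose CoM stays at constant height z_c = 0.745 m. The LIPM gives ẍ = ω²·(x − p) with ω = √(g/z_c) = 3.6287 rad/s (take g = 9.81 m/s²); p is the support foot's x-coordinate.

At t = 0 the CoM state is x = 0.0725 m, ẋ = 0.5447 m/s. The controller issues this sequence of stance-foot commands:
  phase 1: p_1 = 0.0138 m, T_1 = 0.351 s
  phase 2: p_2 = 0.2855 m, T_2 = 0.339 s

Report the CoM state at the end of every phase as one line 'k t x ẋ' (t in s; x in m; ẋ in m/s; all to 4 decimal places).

1 0.3510 0.3741 1.4004
2 0.6900 1.0540 3.1038

phase 1: p=0.0138, T=0.351, ωT=1.273674, cosh=1.926880, sinh=1.647078; start (x,ẋ)=(0.072500, 0.544700) → end (x,ẋ)=(0.374149, 1.400407)
phase 2: p=0.2855, T=0.339, ωT=1.230129, cosh=1.856963, sinh=1.564709; start (x,ẋ)=(0.374149, 1.400407) → end (x,ẋ)=(1.053978, 3.103840)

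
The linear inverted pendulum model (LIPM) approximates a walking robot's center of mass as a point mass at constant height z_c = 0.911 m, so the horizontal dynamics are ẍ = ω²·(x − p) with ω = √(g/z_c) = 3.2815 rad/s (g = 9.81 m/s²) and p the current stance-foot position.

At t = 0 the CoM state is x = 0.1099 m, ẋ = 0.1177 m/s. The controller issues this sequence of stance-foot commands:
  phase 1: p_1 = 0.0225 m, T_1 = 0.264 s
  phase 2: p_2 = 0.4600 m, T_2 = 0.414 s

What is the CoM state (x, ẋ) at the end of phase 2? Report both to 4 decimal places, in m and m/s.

phase 1: p=0.0225, T=0.264, ωT=0.866316, cosh=1.399316, sinh=0.978818; start (x,ẋ)=(0.109900, 0.117700) → end (x,ẋ)=(0.179908, 0.445427)
phase 2: p=0.4600, T=0.414, ωT=1.358541, cosh=2.073774, sinh=1.816739; start (x,ẋ)=(0.179908, 0.445427) → end (x,ẋ)=(0.125755, -0.746087)

x = 0.1258, ẋ = -0.7461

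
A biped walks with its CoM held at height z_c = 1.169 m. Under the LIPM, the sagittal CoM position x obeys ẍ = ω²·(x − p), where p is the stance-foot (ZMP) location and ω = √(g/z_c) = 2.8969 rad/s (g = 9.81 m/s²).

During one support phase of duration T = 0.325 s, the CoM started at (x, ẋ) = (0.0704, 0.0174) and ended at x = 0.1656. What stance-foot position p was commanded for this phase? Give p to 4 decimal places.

p = -0.1155

ωT = 2.8969·0.325 = 0.941493; cosh(ωT) = 1.476925, sinh(ωT) = 1.086880
x(T) = p + (x₀−p)·cosh(ωT) + (ẋ₀/ω)·sinh(ωT) ⇒ p·(1 − cosh) = x(T) − x₀·cosh − (ẋ₀/ω)·sinh
numerator   = 0.1656 − (0.0704)·1.476925 − (0.0174/2.8969)·1.086880 = 0.055096
denominator = 1 − 1.476925 = -0.476925
p = 0.055096 / -0.476925 = -0.1155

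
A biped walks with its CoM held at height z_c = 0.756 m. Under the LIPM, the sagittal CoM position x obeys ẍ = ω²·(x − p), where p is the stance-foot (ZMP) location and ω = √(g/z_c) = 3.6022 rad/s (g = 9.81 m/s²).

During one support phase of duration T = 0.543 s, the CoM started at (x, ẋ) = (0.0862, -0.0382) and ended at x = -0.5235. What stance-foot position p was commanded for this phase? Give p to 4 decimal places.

ωT = 3.6022·0.543 = 1.955995; cosh(ωT) = 3.606186, sinh(ωT) = 3.464762
x(T) = p + (x₀−p)·cosh(ωT) + (ẋ₀/ω)·sinh(ωT) ⇒ p·(1 − cosh) = x(T) − x₀·cosh − (ẋ₀/ω)·sinh
numerator   = -0.5235 − (0.0862)·3.606186 − (-0.0382/3.6022)·3.464762 = -0.797611
denominator = 1 − 3.606186 = -2.606186
p = -0.797611 / -2.606186 = 0.3060

p = 0.3060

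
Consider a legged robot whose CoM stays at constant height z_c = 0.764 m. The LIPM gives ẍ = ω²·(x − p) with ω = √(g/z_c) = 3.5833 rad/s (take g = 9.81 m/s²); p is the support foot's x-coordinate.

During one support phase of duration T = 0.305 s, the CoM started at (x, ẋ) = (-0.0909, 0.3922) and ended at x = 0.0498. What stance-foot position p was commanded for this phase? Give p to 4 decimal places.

p = -0.0845

ωT = 3.5833·0.305 = 1.092907; cosh(ωT) = 1.659086, sinh(ωT) = 1.323845
x(T) = p + (x₀−p)·cosh(ωT) + (ẋ₀/ω)·sinh(ωT) ⇒ p·(1 − cosh) = x(T) − x₀·cosh − (ẋ₀/ω)·sinh
numerator   = 0.0498 − (-0.0909)·1.659086 − (0.3922/3.5833)·1.323845 = 0.055713
denominator = 1 − 1.659086 = -0.659086
p = 0.055713 / -0.659086 = -0.0845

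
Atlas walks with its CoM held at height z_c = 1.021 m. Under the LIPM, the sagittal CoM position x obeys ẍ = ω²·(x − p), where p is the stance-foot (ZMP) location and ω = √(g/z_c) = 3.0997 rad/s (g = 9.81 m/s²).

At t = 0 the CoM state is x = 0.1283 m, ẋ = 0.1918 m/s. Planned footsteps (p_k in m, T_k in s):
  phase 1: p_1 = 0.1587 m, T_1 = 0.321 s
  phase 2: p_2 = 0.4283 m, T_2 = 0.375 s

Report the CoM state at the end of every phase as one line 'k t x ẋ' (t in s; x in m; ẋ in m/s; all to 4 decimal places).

phase 1: p=0.1587, T=0.321, ωT=0.995004, cosh=1.537228, sinh=1.167506; start (x,ẋ)=(0.128300, 0.191800) → end (x,ẋ)=(0.184210, 0.184825)
phase 2: p=0.4283, T=0.375, ωT=1.162387, cosh=1.755148, sinh=1.442410; start (x,ẋ)=(0.184210, 0.184825) → end (x,ẋ)=(0.085892, -0.766940)

1 0.3210 0.1842 0.1848
2 0.6960 0.0859 -0.7669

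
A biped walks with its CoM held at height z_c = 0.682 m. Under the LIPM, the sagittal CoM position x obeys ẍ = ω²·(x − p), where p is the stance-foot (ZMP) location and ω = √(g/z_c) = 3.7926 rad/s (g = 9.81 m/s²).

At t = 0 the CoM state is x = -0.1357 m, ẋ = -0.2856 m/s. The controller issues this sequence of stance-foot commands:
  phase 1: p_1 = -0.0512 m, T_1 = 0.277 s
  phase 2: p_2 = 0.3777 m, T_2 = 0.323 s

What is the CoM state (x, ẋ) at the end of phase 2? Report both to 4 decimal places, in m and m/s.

x = -1.1935, ẋ = -5.4776

phase 1: p=-0.0512, T=0.277, ωT=1.050550, cosh=1.604485, sinh=1.254739; start (x,ẋ)=(-0.135700, -0.285600) → end (x,ẋ)=(-0.281267, -0.860353)
phase 2: p=0.3777, T=0.323, ωT=1.225010, cosh=1.848977, sinh=1.555222; start (x,ẋ)=(-0.281267, -0.860353) → end (x,ẋ)=(-1.193517, -5.477579)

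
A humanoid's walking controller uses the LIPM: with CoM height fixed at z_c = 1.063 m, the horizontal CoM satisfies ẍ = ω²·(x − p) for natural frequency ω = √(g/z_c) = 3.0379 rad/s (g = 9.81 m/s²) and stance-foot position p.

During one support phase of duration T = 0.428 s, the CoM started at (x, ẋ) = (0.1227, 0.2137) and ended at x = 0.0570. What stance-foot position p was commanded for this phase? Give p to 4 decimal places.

p = 0.3134

ωT = 3.0379·0.428 = 1.300221; cosh(ωT) = 1.971290, sinh(ωT) = 1.698818
x(T) = p + (x₀−p)·cosh(ωT) + (ẋ₀/ω)·sinh(ωT) ⇒ p·(1 − cosh) = x(T) − x₀·cosh − (ẋ₀/ω)·sinh
numerator   = 0.0570 − (0.1227)·1.971290 − (0.2137/3.0379)·1.698818 = -0.304380
denominator = 1 − 1.971290 = -0.971290
p = -0.304380 / -0.971290 = 0.3134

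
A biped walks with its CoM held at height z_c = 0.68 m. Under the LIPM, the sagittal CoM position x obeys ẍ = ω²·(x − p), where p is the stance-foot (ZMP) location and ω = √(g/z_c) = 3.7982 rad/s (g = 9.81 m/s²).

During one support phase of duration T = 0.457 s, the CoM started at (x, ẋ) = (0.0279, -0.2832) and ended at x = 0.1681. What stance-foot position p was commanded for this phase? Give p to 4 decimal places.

p = -0.1514

ωT = 3.7982·0.457 = 1.735777; cosh(ωT) = 2.924800, sinh(ωT) = 2.748537
x(T) = p + (x₀−p)·cosh(ωT) + (ẋ₀/ω)·sinh(ωT) ⇒ p·(1 − cosh) = x(T) − x₀·cosh − (ẋ₀/ω)·sinh
numerator   = 0.1681 − (0.0279)·2.924800 − (-0.2832/3.7982)·2.748537 = 0.291433
denominator = 1 − 2.924800 = -1.924800
p = 0.291433 / -1.924800 = -0.1514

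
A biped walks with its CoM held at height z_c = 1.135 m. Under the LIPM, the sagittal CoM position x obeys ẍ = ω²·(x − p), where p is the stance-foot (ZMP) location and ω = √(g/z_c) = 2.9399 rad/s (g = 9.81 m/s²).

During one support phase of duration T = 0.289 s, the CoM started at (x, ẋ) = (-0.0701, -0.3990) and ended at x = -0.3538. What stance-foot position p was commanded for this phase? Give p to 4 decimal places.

p = 0.3318

ωT = 2.9399·0.289 = 0.849631; cosh(ωT) = 1.383178, sinh(ωT) = 0.955606
x(T) = p + (x₀−p)·cosh(ωT) + (ẋ₀/ω)·sinh(ωT) ⇒ p·(1 − cosh) = x(T) − x₀·cosh − (ẋ₀/ω)·sinh
numerator   = -0.3538 − (-0.0701)·1.383178 − (-0.3990/2.9399)·0.955606 = -0.127145
denominator = 1 − 1.383178 = -0.383178
p = -0.127145 / -0.383178 = 0.3318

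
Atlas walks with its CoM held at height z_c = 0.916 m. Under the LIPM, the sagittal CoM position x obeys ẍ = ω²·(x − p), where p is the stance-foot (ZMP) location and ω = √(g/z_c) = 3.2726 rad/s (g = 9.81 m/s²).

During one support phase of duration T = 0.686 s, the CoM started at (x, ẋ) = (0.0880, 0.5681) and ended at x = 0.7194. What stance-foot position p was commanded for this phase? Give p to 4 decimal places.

ωT = 3.2726·0.686 = 2.245004; cosh(ωT) = 4.773188, sinh(ωT) = 4.667261
x(T) = p + (x₀−p)·cosh(ωT) + (ẋ₀/ω)·sinh(ωT) ⇒ p·(1 − cosh) = x(T) − x₀·cosh − (ẋ₀/ω)·sinh
numerator   = 0.7194 − (0.0880)·4.773188 − (0.5681/3.2726)·4.667261 = -0.510844
denominator = 1 − 4.773188 = -3.773188
p = -0.510844 / -3.773188 = 0.1354

p = 0.1354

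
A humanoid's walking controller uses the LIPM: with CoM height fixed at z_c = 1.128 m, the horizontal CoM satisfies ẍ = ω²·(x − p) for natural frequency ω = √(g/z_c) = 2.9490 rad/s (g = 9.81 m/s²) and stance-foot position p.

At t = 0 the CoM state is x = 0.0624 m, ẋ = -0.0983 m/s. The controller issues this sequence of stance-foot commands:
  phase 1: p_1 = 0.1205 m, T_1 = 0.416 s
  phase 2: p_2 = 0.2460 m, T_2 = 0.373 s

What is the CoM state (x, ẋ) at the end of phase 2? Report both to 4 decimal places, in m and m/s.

x = -0.4330, ẋ = -1.8719

phase 1: p=0.1205, T=0.416, ωT=1.226784, cosh=1.851739, sinh=1.558505; start (x,ẋ)=(0.062400, -0.098300) → end (x,ẋ)=(-0.039036, -0.449055)
phase 2: p=0.2460, T=0.373, ωT=1.099977, cosh=1.668488, sinh=1.335609; start (x,ẋ)=(-0.039036, -0.449055) → end (x,ẋ)=(-0.432958, -1.871919)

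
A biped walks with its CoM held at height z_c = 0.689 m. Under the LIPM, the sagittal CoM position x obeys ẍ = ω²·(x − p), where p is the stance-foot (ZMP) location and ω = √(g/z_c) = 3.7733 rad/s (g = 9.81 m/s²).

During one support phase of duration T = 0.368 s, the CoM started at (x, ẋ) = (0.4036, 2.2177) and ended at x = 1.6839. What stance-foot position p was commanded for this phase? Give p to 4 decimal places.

ωT = 3.7733·0.368 = 1.388574; cosh(ωT) = 2.129281, sinh(ωT) = 1.879850
x(T) = p + (x₀−p)·cosh(ωT) + (ẋ₀/ω)·sinh(ωT) ⇒ p·(1 − cosh) = x(T) − x₀·cosh − (ẋ₀/ω)·sinh
numerator   = 1.6839 − (0.4036)·2.129281 − (2.2177/3.7733)·1.879850 = -0.280331
denominator = 1 − 2.129281 = -1.129281
p = -0.280331 / -1.129281 = 0.2482

p = 0.2482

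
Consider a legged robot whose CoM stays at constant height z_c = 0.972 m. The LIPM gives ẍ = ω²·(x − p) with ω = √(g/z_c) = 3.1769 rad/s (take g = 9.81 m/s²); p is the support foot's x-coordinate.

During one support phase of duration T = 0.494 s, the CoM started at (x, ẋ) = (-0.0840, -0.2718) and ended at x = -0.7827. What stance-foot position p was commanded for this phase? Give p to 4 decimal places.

ωT = 3.1769·0.494 = 1.569389; cosh(ωT) = 2.505941, sinh(ωT) = 2.297769
x(T) = p + (x₀−p)·cosh(ωT) + (ẋ₀/ω)·sinh(ωT) ⇒ p·(1 − cosh) = x(T) − x₀·cosh − (ẋ₀/ω)·sinh
numerator   = -0.7827 − (-0.0840)·2.505941 − (-0.2718/3.1769)·2.297769 = -0.375615
denominator = 1 − 2.505941 = -1.505941
p = -0.375615 / -1.505941 = 0.2494

p = 0.2494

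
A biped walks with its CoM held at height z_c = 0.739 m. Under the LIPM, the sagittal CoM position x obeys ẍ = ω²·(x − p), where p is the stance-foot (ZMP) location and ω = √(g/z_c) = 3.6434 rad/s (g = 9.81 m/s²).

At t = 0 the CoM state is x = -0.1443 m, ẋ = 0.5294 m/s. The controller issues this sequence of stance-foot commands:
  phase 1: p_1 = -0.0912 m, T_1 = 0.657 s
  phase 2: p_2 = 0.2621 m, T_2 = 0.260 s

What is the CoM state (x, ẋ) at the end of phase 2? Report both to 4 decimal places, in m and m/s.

phase 1: p=-0.0912, T=0.657, ωT=2.393714, cosh=5.522695, sinh=5.431405; start (x,ẋ)=(-0.144300, 0.529400) → end (x,ẋ)=(0.404749, 1.872930)
phase 2: p=0.2621, T=0.260, ωT=0.947284, cosh=1.483245, sinh=1.095452; start (x,ẋ)=(0.404749, 1.872930) → end (x,ẋ)=(1.036812, 3.347350)

x = 1.0368, ẋ = 3.3473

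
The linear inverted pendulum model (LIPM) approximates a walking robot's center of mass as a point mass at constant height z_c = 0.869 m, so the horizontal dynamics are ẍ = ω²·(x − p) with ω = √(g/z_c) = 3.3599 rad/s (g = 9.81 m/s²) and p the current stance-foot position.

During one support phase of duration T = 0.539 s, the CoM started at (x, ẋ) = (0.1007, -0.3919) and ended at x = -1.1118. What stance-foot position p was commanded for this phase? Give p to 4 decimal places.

ωT = 3.3599·0.539 = 1.810986; cosh(ωT) = 3.139984, sinh(ωT) = 2.976492
x(T) = p + (x₀−p)·cosh(ωT) + (ẋ₀/ω)·sinh(ωT) ⇒ p·(1 − cosh) = x(T) − x₀·cosh − (ẋ₀/ω)·sinh
numerator   = -1.1118 − (0.1007)·3.139984 − (-0.3919/3.3599)·2.976492 = -1.080817
denominator = 1 − 3.139984 = -2.139984
p = -1.080817 / -2.139984 = 0.5051

p = 0.5051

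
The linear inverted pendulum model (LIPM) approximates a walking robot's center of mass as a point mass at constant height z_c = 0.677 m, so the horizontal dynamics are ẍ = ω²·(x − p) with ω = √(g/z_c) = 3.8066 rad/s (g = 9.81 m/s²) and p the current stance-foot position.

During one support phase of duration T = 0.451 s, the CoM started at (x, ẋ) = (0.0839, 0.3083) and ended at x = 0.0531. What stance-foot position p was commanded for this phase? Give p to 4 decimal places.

p = 0.2168

ωT = 3.8066·0.451 = 1.716777; cosh(ωT) = 2.873100, sinh(ωT) = 2.693456
x(T) = p + (x₀−p)·cosh(ωT) + (ẋ₀/ω)·sinh(ωT) ⇒ p·(1 − cosh) = x(T) − x₀·cosh − (ẋ₀/ω)·sinh
numerator   = 0.0531 − (0.0839)·2.873100 − (0.3083/3.8066)·2.693456 = -0.406099
denominator = 1 − 2.873100 = -1.873100
p = -0.406099 / -1.873100 = 0.2168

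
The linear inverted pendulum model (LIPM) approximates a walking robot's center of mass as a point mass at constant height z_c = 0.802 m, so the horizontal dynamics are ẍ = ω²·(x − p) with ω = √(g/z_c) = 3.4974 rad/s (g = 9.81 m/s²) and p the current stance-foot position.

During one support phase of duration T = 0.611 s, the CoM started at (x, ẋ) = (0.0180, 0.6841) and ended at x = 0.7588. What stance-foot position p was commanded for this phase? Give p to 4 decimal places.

p = 0.0412

ωT = 3.4974·0.611 = 2.136911; cosh(ωT) = 4.295623, sinh(ωT) = 4.177604
x(T) = p + (x₀−p)·cosh(ωT) + (ẋ₀/ω)·sinh(ωT) ⇒ p·(1 − cosh) = x(T) − x₀·cosh − (ẋ₀/ω)·sinh
numerator   = 0.7588 − (0.0180)·4.295623 − (0.6841/3.4974)·4.177604 = -0.135671
denominator = 1 − 4.295623 = -3.295623
p = -0.135671 / -3.295623 = 0.0412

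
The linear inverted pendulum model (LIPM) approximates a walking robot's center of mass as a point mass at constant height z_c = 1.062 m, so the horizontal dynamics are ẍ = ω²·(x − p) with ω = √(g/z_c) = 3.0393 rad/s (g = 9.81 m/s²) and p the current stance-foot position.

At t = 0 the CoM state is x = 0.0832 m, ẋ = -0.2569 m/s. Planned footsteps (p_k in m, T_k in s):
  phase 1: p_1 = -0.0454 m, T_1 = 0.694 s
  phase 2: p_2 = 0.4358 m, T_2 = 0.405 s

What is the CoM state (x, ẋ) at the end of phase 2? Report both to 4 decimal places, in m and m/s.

phase 1: p=-0.0454, T=0.694, ωT=2.109274, cosh=4.181791, sinh=4.060465; start (x,ẋ)=(0.083200, -0.256900) → end (x,ẋ)=(0.149163, 0.512747)
phase 2: p=0.4358, T=0.405, ωT=1.230916, cosh=1.858196, sinh=1.566171; start (x,ẋ)=(0.149163, 0.512747) → end (x,ẋ)=(0.167395, -0.411625)

x = 0.1674, ẋ = -0.4116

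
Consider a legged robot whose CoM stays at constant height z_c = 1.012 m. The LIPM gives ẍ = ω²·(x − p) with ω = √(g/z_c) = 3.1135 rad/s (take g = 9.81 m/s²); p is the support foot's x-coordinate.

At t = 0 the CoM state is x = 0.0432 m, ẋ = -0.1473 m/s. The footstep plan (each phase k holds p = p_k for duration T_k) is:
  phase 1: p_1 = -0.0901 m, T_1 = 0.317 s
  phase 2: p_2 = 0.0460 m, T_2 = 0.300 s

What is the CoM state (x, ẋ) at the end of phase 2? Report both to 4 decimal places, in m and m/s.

x = 0.1529, ẋ = 0.4169

phase 1: p=-0.0901, T=0.317, ωT=0.986980, cosh=1.527909, sinh=1.155209; start (x,ẋ)=(0.043200, -0.147300) → end (x,ẋ)=(0.058917, 0.254385)
phase 2: p=0.0460, T=0.300, ωT=0.934050, cosh=1.468877, sinh=1.075918; start (x,ẋ)=(0.058917, 0.254385) → end (x,ẋ)=(0.152880, 0.416931)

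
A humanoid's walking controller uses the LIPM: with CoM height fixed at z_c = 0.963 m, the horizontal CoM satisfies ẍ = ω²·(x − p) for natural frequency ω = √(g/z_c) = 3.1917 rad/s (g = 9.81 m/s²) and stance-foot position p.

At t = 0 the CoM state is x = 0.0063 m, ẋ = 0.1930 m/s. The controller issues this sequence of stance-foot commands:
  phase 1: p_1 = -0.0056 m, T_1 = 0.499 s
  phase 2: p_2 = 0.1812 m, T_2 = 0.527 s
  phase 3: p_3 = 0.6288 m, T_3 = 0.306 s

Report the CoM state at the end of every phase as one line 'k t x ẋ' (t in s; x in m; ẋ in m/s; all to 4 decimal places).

1 0.4990 0.1674 0.5836
2 1.0260 0.6173 1.5086
3 1.3320 1.1500 2.2453

phase 1: p=-0.0056, T=0.499, ωT=1.592658, cosh=2.560093, sinh=2.356709; start (x,ẋ)=(0.006300, 0.193000) → end (x,ẋ)=(0.167374, 0.583609)
phase 2: p=0.1812, T=0.527, ωT=1.682026, cosh=2.781217, sinh=2.595220; start (x,ẋ)=(0.167374, 0.583609) → end (x,ẋ)=(0.617287, 1.508617)
phase 3: p=0.6288, T=0.306, ωT=0.976660, cosh=1.516069, sinh=1.139503; start (x,ẋ)=(0.617287, 1.508617) → end (x,ẋ)=(1.149953, 2.245297)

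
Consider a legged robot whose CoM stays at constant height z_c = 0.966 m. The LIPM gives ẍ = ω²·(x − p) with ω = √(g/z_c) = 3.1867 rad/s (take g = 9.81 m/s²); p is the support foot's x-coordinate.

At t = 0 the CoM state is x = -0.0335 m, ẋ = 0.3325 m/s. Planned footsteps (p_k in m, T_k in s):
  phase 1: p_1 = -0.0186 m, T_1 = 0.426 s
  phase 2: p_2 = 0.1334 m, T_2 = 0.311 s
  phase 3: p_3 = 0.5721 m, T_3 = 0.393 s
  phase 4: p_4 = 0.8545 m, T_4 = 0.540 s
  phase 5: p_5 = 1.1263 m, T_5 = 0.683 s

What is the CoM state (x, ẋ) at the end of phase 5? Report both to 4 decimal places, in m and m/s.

phase 1: p=-0.0186, T=0.426, ωT=1.357534, cosh=2.071946, sinh=1.814652; start (x,ẋ)=(-0.033500, 0.332500) → end (x,ẋ)=(0.139869, 0.602759)
phase 2: p=0.1334, T=0.311, ωT=0.991064, cosh=1.532640, sinh=1.161459; start (x,ẋ)=(0.139869, 0.602759) → end (x,ẋ)=(0.363002, 0.947755)
phase 3: p=0.5721, T=0.393, ωT=1.252373, cosh=1.892231, sinh=1.606405; start (x,ẋ)=(0.363002, 0.947755) → end (x,ẋ)=(0.654198, 0.722970)
phase 4: p=0.8545, T=0.540, ωT=1.720818, cosh=2.884009, sinh=2.705089; start (x,ẋ)=(0.654198, 0.722970) → end (x,ẋ)=(0.890535, 0.358391)
phase 5: p=1.1263, T=0.683, ωT=2.176516, cosh=4.464488, sinh=4.351052; start (x,ẋ)=(0.890535, 0.358391) → end (x,ẋ)=(0.563070, -1.668964)

x = 0.5631, ẋ = -1.6690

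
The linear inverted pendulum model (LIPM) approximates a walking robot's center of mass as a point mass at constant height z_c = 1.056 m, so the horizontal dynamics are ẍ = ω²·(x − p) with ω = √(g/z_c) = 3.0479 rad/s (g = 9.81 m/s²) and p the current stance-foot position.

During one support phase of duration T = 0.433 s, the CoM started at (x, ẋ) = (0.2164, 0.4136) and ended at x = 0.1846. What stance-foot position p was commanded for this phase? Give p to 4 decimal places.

ωT = 3.0479·0.433 = 1.319741; cosh(ωT) = 2.004828, sinh(ωT) = 1.737623
x(T) = p + (x₀−p)·cosh(ωT) + (ẋ₀/ω)·sinh(ωT) ⇒ p·(1 − cosh) = x(T) − x₀·cosh − (ẋ₀/ω)·sinh
numerator   = 0.1846 − (0.2164)·2.004828 − (0.4136/3.0479)·1.737623 = -0.485040
denominator = 1 − 2.004828 = -1.004828
p = -0.485040 / -1.004828 = 0.4827

p = 0.4827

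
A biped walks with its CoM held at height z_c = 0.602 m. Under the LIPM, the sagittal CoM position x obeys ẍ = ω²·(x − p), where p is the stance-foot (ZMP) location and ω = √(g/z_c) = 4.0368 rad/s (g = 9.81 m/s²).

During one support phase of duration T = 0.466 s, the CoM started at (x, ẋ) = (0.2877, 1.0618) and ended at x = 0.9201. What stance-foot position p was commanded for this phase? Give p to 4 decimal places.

p = 0.3770

ωT = 4.0368·0.466 = 1.881149; cosh(ωT) = 3.356726, sinh(ωT) = 3.204311
x(T) = p + (x₀−p)·cosh(ωT) + (ẋ₀/ω)·sinh(ωT) ⇒ p·(1 − cosh) = x(T) − x₀·cosh − (ẋ₀/ω)·sinh
numerator   = 0.9201 − (0.2877)·3.356726 − (1.0618/4.0368)·3.204311 = -0.888461
denominator = 1 − 3.356726 = -2.356726
p = -0.888461 / -2.356726 = 0.3770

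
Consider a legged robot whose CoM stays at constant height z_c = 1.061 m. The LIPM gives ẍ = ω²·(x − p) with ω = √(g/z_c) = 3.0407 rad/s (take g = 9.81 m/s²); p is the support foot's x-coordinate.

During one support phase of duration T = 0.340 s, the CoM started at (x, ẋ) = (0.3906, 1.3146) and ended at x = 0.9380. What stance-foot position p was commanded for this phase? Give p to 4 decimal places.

ωT = 3.0407·0.340 = 1.033838; cosh(ωT) = 1.583738, sinh(ωT) = 1.228099
x(T) = p + (x₀−p)·cosh(ωT) + (ẋ₀/ω)·sinh(ωT) ⇒ p·(1 − cosh) = x(T) − x₀·cosh − (ẋ₀/ω)·sinh
numerator   = 0.9380 − (0.3906)·1.583738 − (1.3146/3.0407)·1.228099 = -0.211558
denominator = 1 − 1.583738 = -0.583738
p = -0.211558 / -0.583738 = 0.3624

p = 0.3624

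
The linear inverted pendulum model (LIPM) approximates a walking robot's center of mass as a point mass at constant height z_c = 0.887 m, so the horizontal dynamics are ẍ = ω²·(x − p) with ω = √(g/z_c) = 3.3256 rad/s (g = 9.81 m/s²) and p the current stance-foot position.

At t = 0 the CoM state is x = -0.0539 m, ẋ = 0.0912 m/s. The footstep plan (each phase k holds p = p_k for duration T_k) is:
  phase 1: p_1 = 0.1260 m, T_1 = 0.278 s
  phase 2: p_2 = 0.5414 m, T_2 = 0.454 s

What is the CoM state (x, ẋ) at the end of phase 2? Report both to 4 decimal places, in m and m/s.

x = -1.3234, ẋ = -5.8358

phase 1: p=0.1260, T=0.278, ωT=0.924517, cosh=1.458687, sinh=1.061963; start (x,ẋ)=(-0.053900, 0.091200) → end (x,ẋ)=(-0.107295, -0.502314)
phase 2: p=0.5414, T=0.454, ωT=1.509822, cosh=2.373438, sinh=2.152489; start (x,ẋ)=(-0.107295, -0.502314) → end (x,ẋ)=(-1.323359, -5.835775)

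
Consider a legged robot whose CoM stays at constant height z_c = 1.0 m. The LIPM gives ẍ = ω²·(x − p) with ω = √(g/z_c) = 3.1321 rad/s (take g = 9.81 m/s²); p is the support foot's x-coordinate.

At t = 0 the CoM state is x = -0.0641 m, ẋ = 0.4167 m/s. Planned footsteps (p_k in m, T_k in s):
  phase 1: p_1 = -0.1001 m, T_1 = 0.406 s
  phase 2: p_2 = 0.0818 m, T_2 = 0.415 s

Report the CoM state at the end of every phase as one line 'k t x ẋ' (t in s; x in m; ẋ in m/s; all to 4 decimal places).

1 0.4060 0.1878 0.9868
2 0.8210 0.8256 2.5081

phase 1: p=-0.1001, T=0.406, ωT=1.271633, cosh=1.923522, sinh=1.643149; start (x,ẋ)=(-0.064100, 0.416700) → end (x,ẋ)=(0.187754, 0.986806)
phase 2: p=0.0818, T=0.415, ωT=1.299821, cosh=1.970611, sinh=1.698031; start (x,ẋ)=(0.187754, 0.986806) → end (x,ẋ)=(0.825579, 2.508117)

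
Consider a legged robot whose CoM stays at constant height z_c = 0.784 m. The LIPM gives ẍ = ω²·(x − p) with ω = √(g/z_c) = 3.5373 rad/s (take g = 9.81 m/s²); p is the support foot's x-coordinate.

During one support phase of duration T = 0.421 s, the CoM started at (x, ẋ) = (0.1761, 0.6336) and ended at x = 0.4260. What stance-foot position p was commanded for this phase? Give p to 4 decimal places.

p = 0.2716

ωT = 3.5373·0.421 = 1.489203; cosh(ωT) = 2.329557, sinh(ωT) = 2.104005
x(T) = p + (x₀−p)·cosh(ωT) + (ẋ₀/ω)·sinh(ωT) ⇒ p·(1 − cosh) = x(T) − x₀·cosh − (ẋ₀/ω)·sinh
numerator   = 0.4260 − (0.1761)·2.329557 − (0.6336/3.5373)·2.104005 = -0.361104
denominator = 1 − 2.329557 = -1.329557
p = -0.361104 / -1.329557 = 0.2716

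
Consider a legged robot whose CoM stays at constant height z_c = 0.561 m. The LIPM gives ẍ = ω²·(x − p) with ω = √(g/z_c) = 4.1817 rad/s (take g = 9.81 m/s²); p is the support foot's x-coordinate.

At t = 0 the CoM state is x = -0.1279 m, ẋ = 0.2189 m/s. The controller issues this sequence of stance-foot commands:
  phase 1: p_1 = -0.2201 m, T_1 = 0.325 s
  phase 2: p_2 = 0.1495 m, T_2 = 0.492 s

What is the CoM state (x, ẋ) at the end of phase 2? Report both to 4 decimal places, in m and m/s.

phase 1: p=-0.2201, T=0.325, ωT=1.359053, cosh=2.074704, sinh=1.817800; start (x,ẋ)=(-0.127900, 0.218900) → end (x,ẋ)=(0.066344, 1.155010)
phase 2: p=0.1495, T=0.492, ωT=2.057396, cosh=3.976677, sinh=3.848891; start (x,ẋ)=(0.066344, 1.155010) → end (x,ẋ)=(0.881903, 3.254720)

x = 0.8819, ẋ = 3.2547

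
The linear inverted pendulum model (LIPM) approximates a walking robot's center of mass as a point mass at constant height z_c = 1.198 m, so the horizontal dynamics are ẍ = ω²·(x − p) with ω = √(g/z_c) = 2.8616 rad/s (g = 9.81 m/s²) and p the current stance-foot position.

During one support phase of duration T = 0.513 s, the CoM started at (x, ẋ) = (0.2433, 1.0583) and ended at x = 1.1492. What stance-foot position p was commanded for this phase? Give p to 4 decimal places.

p = 0.1298

ωT = 2.8616·0.513 = 1.468001; cosh(ωT) = 2.285467, sinh(ωT) = 2.055082
x(T) = p + (x₀−p)·cosh(ωT) + (ẋ₀/ω)·sinh(ωT) ⇒ p·(1 − cosh) = x(T) − x₀·cosh − (ẋ₀/ω)·sinh
numerator   = 1.1492 − (0.2433)·2.285467 − (1.0583/2.8616)·2.055082 = -0.166881
denominator = 1 − 2.285467 = -1.285467
p = -0.166881 / -1.285467 = 0.1298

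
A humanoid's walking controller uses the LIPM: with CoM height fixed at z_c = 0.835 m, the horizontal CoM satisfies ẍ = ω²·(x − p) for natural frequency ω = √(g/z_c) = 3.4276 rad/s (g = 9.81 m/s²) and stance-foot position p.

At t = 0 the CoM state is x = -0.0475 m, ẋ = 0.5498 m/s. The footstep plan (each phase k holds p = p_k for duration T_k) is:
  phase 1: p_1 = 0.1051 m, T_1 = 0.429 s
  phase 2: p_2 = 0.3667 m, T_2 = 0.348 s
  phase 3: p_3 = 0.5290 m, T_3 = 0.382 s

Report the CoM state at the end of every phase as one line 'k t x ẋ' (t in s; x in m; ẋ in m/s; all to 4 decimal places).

phase 1: p=0.1051, T=0.429, ωT=1.470440, cosh=2.290488, sinh=2.060663; start (x,ẋ)=(-0.047500, 0.549800) → end (x,ẋ)=(0.086110, 0.181476)
phase 2: p=0.3667, T=0.348, ωT=1.192805, cosh=1.799841, sinh=1.496472; start (x,ẋ)=(0.086110, 0.181476) → end (x,ẋ)=(-0.059086, -1.112605)
phase 3: p=0.5290, T=0.382, ωT=1.309343, cosh=1.986869, sinh=1.716871; start (x,ẋ)=(-0.059086, -1.112605) → end (x,ẋ)=(-1.196750, -5.671339)

1 0.4290 0.0861 0.1815
2 0.7770 -0.0591 -1.1126
3 1.1590 -1.1967 -5.6713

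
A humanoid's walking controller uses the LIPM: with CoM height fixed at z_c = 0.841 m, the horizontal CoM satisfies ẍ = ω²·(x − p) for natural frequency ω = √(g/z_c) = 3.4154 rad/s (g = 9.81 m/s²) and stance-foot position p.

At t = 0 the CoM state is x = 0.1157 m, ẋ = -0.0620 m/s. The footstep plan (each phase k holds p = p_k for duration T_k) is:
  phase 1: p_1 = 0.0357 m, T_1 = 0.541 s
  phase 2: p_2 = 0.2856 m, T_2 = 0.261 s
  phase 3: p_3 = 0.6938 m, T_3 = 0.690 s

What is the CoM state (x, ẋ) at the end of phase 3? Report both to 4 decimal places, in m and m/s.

phase 1: p=0.0357, T=0.541, ωT=1.847731, cosh=3.251501, sinh=3.093907; start (x,ẋ)=(0.115700, -0.062000) → end (x,ẋ)=(0.239656, 0.643761)
phase 2: p=0.2856, T=0.261, ωT=0.891419, cosh=1.424331, sinh=1.014258; start (x,ẋ)=(0.239656, 0.643761) → end (x,ẋ)=(0.411336, 0.757775)
phase 3: p=0.6938, T=0.690, ωT=2.356626, cosh=5.325009, sinh=5.230269; start (x,ẋ)=(0.411336, 0.757775) → end (x,ẋ)=(0.350117, -1.010625)

x = 0.3501, ẋ = -1.0106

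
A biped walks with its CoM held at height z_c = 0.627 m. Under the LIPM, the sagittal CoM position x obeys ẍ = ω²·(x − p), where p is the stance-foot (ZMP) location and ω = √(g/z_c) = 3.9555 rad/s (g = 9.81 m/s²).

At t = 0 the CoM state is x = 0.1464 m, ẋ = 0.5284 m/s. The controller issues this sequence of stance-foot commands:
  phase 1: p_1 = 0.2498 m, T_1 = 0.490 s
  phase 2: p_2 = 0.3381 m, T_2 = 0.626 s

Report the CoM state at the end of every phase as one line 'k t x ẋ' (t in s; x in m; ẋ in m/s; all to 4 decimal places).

1 0.4900 0.3376 0.4822
2 1.1160 1.0549 2.8759

phase 1: p=0.2498, T=0.490, ωT=1.938195, cosh=3.545083, sinh=3.401119; start (x,ẋ)=(0.146400, 0.528400) → end (x,ẋ)=(0.337581, 0.482168)
phase 2: p=0.3381, T=0.626, ωT=2.476143, cosh=5.989681, sinh=5.905614; start (x,ẋ)=(0.337581, 0.482168) → end (x,ẋ)=(1.054874, 2.875908)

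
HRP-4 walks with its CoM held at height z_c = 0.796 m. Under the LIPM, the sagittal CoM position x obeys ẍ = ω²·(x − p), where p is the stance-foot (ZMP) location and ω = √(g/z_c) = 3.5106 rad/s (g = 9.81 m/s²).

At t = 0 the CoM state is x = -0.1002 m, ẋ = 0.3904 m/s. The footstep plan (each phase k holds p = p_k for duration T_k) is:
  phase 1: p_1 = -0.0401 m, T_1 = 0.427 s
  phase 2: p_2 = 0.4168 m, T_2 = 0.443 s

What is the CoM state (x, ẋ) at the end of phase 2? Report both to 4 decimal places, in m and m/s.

phase 1: p=-0.0401, T=0.427, ωT=1.499026, cosh=2.350337, sinh=2.126990; start (x,ẋ)=(-0.100200, 0.390400) → end (x,ẋ)=(0.055179, 0.468804)
phase 2: p=0.4168, T=0.443, ωT=1.555196, cosh=2.473581, sinh=2.262433; start (x,ẋ)=(0.055179, 0.468804) → end (x,ẋ)=(-0.175575, -1.712549)

x = -0.1756, ẋ = -1.7125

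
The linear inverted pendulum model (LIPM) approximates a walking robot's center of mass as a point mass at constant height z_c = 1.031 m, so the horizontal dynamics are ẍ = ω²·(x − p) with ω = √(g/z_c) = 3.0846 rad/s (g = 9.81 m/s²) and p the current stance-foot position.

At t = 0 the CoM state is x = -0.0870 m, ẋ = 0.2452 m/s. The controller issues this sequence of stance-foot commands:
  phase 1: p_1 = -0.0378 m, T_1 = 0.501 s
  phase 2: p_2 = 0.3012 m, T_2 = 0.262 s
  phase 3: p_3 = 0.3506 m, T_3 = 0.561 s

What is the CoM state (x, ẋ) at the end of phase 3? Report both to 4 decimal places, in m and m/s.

x = -1.0545, ẋ = -4.2178

phase 1: p=-0.0378, T=0.501, ωT=1.545385, cosh=2.451502, sinh=2.238273; start (x,ẋ)=(-0.087000, 0.245200) → end (x,ẋ)=(0.019510, 0.261423)
phase 2: p=0.3012, T=0.262, ωT=0.808165, cosh=1.344731, sinh=0.899056; start (x,ẋ)=(0.019510, 0.261423) → end (x,ẋ)=(-0.001401, -0.429647)
phase 3: p=0.3506, T=0.561, ωT=1.730461, cosh=2.910228, sinh=2.733025; start (x,ẋ)=(-0.001401, -0.429647) → end (x,ẋ)=(-1.054481, -4.217843)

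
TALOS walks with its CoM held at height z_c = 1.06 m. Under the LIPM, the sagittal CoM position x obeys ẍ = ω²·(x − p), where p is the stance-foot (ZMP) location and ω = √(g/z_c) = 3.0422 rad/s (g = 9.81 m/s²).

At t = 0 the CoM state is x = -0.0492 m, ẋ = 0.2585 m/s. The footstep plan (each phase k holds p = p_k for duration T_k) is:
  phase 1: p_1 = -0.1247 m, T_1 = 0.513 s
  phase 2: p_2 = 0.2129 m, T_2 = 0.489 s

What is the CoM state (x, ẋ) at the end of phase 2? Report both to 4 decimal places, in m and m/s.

phase 1: p=-0.1247, T=0.513, ωT=1.560649, cosh=2.485954, sinh=2.275954; start (x,ẋ)=(-0.049200, 0.258500) → end (x,ẋ)=(0.256381, 1.165374)
phase 2: p=0.2129, T=0.489, ωT=1.487636, cosh=2.326262, sinh=2.100356; start (x,ẋ)=(0.256381, 1.165374) → end (x,ẋ)=(1.118630, 2.988794)

x = 1.1186, ẋ = 2.9888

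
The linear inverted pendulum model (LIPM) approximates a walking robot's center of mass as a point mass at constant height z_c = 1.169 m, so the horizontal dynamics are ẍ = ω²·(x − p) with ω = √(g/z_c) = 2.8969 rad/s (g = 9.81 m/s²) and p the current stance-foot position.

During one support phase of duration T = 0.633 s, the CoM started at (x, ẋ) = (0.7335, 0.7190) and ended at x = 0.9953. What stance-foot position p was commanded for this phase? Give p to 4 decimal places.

ωT = 2.8969·0.633 = 1.833738; cosh(ωT) = 3.208523, sinh(ωT) = 3.048708
x(T) = p + (x₀−p)·cosh(ωT) + (ẋ₀/ω)·sinh(ωT) ⇒ p·(1 − cosh) = x(T) − x₀·cosh − (ẋ₀/ω)·sinh
numerator   = 0.9953 − (0.7335)·3.208523 − (0.7190/2.8969)·3.048708 = -2.114830
denominator = 1 − 3.208523 = -2.208523
p = -2.114830 / -2.208523 = 0.9576

p = 0.9576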